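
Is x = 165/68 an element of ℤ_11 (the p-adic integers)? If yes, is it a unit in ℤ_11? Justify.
x ∈ ℤ_11 but not a unit; v_11(x) = 1 > 0

ℤ_11 = {x ∈ ℚ_11 : v_11(x) ≥ 0} and ℤ_11^× = {x ∈ ℤ_11 : v_11(x) = 0}. Here v_11(165/68) = v_11(num) − v_11(den) = 1; compare against these criteria.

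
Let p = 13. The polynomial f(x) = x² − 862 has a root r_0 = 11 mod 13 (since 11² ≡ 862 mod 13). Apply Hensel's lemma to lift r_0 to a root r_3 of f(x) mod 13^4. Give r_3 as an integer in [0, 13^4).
r_3 = 20486 (mod 28561)

Hensel's recurrence: r_{i+1} = r_i − f(r_i)·(f′(r_i))^{-1} mod 13^{i+2}, with f′(x) = 2x. Iterate:
  r_0 = 11 (mod 13)
  r_1 = 37 (mod 169)
  r_2 = 713 (mod 2197)
  r_3 = 20486 (mod 28561)
Final: r_3 = 20486, and one checks f(r_3) ≡ 0 mod 13^4.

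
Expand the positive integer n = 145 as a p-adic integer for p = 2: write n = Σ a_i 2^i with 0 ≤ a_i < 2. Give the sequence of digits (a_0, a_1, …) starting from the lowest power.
(a_0, a_1, …) = (1, 0, 0, 0, 1, 0, 0, 1)

Repeated division by 2 gives the digits low-to-high: 145 = 1 + 1·2^4 + 1·2^7. Digit sequence: (1, 0, 0, 0, 1, 0, 0, 1).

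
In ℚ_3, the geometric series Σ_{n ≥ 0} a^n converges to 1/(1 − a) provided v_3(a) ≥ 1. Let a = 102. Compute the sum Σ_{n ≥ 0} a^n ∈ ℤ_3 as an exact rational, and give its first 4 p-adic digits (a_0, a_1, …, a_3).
Σ a^n = 1/(1 − a) = -1/101;  first 4 digits = (1, 1, 0, 0)

v_3(a) = 1 ≥ 1, so the series converges in ℤ_3 to 1/(1 − a) = 1/(1 − 102) = -1/101. Expand this rational in ℤ_3: compute digits iteratively via d_i = x_i mod 3, x_{i+1} = (x_i − d_i)/3. The first 4 digits are (1, 1, 0, 0).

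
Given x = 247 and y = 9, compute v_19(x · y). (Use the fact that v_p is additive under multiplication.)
v_19(2223) = 1

v_p(x) = 1 (factor: 247 = 19^1 · 13); v_p(y) = 0 (factor: 9 = 19^0 · 9). Additivity: v_p(xy) = v_p(x) + v_p(y) = 1 + 0 = 1. (Direct check: xy = 2223 = 19^1 · (117).)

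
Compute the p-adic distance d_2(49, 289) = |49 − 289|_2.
d_2(49, 289) = 1/16

Step 1 — x − y = 49 − 289 = -240. Step 2 — v_2(-240) = 4 (factor: -240 = −(2^4 · 15); the sign does not affect v_p). Step 3 — |x − y|_2 = 2^{-4} = 1/16.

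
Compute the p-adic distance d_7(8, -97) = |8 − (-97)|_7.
d_7(8, -97) = 1/7

Step 1 — x − y = 8 − (-97) = 105. Step 2 — v_7(105) = 1 (factor: 105 = (7^1 · 15); the sign does not affect v_p). Step 3 — |x − y|_7 = 7^{-1} = 1/7.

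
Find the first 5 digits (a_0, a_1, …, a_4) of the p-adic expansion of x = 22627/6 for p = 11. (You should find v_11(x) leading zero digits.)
(a_0, …, a_4) = (0, 0, 0, 1, 2)

v_11(22627/6) = 3, so a_0 = ... = a_2 = 0. Factor out: x = 11^3 · u with u = 17/6 a unit in ℤ_11. Expand u iteratively via a_{v+i} = u_i mod 11, u_{i+1} = (u_i − a_{v+i})/11:
  u_0 = 17/6;  a_3 = 1;  u_1 = (u_0 − 1)/11 = 1/6
  u_1 = 1/6;  a_4 = 2;  u_2 = (u_1 − 2)/11 = -1/6
Digits: (0, 0, 0, 1, 2).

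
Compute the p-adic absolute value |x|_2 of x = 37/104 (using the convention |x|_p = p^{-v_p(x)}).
|37/104|_2 = 8

Step 1 — compute v_2(x) by factoring powers of 2 out of the numerator and denominator: v_2(37/104) = -3. Step 2 — apply |x|_p = p^{-v_p(x)} = 2^{3} = 8.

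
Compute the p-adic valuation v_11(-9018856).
v_11(-9018856) = 5

v_11(n) is the largest exponent k such that 11^k divides n. Factor out: -9018856 = -11^5 · 56. (Sign doesn't affect v_p.) So v_11(-9018856) = 5.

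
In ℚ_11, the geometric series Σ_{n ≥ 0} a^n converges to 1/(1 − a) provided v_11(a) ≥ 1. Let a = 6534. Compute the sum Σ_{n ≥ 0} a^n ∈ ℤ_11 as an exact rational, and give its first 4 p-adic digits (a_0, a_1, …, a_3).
Σ a^n = 1/(1 − a) = -1/6533;  first 4 digits = (1, 0, 10, 4)

v_11(a) = 2 ≥ 1, so the series converges in ℤ_11 to 1/(1 − a) = 1/(1 − 6534) = -1/6533. Expand this rational in ℤ_11: compute digits iteratively via d_i = x_i mod 11, x_{i+1} = (x_i − d_i)/11. The first 4 digits are (1, 0, 10, 4).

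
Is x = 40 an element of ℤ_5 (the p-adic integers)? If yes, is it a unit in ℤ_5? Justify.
x ∈ ℤ_5 but not a unit; v_5(x) = 1 > 0

ℤ_5 = {x ∈ ℚ_5 : v_5(x) ≥ 0} and ℤ_5^× = {x ∈ ℤ_5 : v_5(x) = 0}. Here v_5(40) = v_5(num) − v_5(den) = 1; compare against these criteria.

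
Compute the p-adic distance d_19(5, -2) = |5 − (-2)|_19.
d_19(5, -2) = 1

Step 1 — x − y = 5 − (-2) = 7. Step 2 — v_19(7) = 0 (factor: 7 = (19^0 · 7); the sign does not affect v_p). Step 3 — |x − y|_19 = 19^{0} = 1.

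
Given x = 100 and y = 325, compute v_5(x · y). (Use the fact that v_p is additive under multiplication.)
v_5(32500) = 4

v_p(x) = 2 (factor: 100 = 5^2 · 4); v_p(y) = 2 (factor: 325 = 5^2 · 13). Additivity: v_p(xy) = v_p(x) + v_p(y) = 2 + 2 = 4. (Direct check: xy = 32500 = 5^4 · (52).)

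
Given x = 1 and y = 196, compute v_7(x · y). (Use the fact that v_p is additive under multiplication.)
v_7(196) = 2

v_p(x) = 0 (factor: 1 = 7^0 · 1); v_p(y) = 2 (factor: 196 = 7^2 · 4). Additivity: v_p(xy) = v_p(x) + v_p(y) = 0 + 2 = 2. (Direct check: xy = 196 = 7^2 · (4).)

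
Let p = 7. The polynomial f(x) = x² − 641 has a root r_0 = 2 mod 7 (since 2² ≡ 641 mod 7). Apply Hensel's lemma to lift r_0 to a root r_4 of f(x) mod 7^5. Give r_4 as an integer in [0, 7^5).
r_4 = 1962 (mod 16807)

Hensel's recurrence: r_{i+1} = r_i − f(r_i)·(f′(r_i))^{-1} mod 7^{i+2}, with f′(x) = 2x. Iterate:
  r_0 = 2 (mod 7)
  r_1 = 2 (mod 49)
  r_2 = 247 (mod 343)
  r_3 = 1962 (mod 2401)
  r_4 = 1962 (mod 16807)
Final: r_4 = 1962, and one checks f(r_4) ≡ 0 mod 7^5.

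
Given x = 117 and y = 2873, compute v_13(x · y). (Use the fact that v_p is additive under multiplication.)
v_13(336141) = 3

v_p(x) = 1 (factor: 117 = 13^1 · 9); v_p(y) = 2 (factor: 2873 = 13^2 · 17). Additivity: v_p(xy) = v_p(x) + v_p(y) = 1 + 2 = 3. (Direct check: xy = 336141 = 13^3 · (153).)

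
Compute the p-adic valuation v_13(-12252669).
v_13(-12252669) = 5

v_13(n) is the largest exponent k such that 13^k divides n. Factor out: -12252669 = -13^5 · 33. (Sign doesn't affect v_p.) So v_13(-12252669) = 5.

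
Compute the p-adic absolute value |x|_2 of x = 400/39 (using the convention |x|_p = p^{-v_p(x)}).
|400/39|_2 = 1/16

Step 1 — compute v_2(x) by factoring powers of 2 out of the numerator and denominator: v_2(400/39) = 4. Step 2 — apply |x|_p = p^{-v_p(x)} = 2^{-4} = 1/16.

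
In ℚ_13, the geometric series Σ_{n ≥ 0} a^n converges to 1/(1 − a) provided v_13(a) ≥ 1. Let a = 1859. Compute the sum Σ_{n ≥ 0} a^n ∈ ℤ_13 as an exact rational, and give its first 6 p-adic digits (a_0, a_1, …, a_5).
Σ a^n = 1/(1 − a) = -1/1858;  first 6 digits = (1, 0, 11, 0, 4, 9)

v_13(a) = 2 ≥ 1, so the series converges in ℤ_13 to 1/(1 − a) = 1/(1 − 1859) = -1/1858. Expand this rational in ℤ_13: compute digits iteratively via d_i = x_i mod 13, x_{i+1} = (x_i − d_i)/13. The first 6 digits are (1, 0, 11, 0, 4, 9).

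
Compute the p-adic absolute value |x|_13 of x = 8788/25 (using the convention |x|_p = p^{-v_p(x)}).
|8788/25|_13 = 1/2197

Step 1 — compute v_13(x) by factoring powers of 13 out of the numerator and denominator: v_13(8788/25) = 3. Step 2 — apply |x|_p = p^{-v_p(x)} = 13^{-3} = 1/2197.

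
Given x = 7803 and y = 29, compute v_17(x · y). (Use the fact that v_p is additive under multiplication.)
v_17(226287) = 2

v_p(x) = 2 (factor: 7803 = 17^2 · 27); v_p(y) = 0 (factor: 29 = 17^0 · 29). Additivity: v_p(xy) = v_p(x) + v_p(y) = 2 + 0 = 2. (Direct check: xy = 226287 = 17^2 · (783).)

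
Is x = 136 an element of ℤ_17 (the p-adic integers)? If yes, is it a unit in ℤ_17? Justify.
x ∈ ℤ_17 but not a unit; v_17(x) = 1 > 0

ℤ_17 = {x ∈ ℚ_17 : v_17(x) ≥ 0} and ℤ_17^× = {x ∈ ℤ_17 : v_17(x) = 0}. Here v_17(136) = v_17(num) − v_17(den) = 1; compare against these criteria.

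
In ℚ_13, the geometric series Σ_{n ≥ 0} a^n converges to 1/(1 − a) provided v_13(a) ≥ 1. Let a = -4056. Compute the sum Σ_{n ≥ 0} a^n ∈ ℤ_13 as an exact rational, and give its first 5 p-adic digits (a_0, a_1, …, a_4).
Σ a^n = 1/(1 − a) = 1/4057;  first 5 digits = (1, 0, 2, 11, 3)

v_13(a) = 2 ≥ 1, so the series converges in ℤ_13 to 1/(1 − a) = 1/(1 − (-4056)) = 1/4057. Expand this rational in ℤ_13: compute digits iteratively via d_i = x_i mod 13, x_{i+1} = (x_i − d_i)/13. The first 5 digits are (1, 0, 2, 11, 3).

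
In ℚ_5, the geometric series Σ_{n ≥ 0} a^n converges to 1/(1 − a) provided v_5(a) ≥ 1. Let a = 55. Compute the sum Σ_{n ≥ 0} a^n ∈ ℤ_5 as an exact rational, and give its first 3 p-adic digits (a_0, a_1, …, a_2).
Σ a^n = 1/(1 − a) = -1/54;  first 3 digits = (1, 1, 3)

v_5(a) = 1 ≥ 1, so the series converges in ℤ_5 to 1/(1 − a) = 1/(1 − 55) = -1/54. Expand this rational in ℤ_5: compute digits iteratively via d_i = x_i mod 5, x_{i+1} = (x_i − d_i)/5. The first 3 digits are (1, 1, 3).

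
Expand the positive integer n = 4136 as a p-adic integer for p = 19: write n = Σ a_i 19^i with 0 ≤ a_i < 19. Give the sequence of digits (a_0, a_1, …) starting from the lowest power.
(a_0, a_1, …) = (13, 8, 11)

Repeated division by 19 gives the digits low-to-high: 4136 = 13 + 8·19^1 + 11·19^2. Digit sequence: (13, 8, 11).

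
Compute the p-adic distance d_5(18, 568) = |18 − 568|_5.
d_5(18, 568) = 1/25

Step 1 — x − y = 18 − 568 = -550. Step 2 — v_5(-550) = 2 (factor: -550 = −(5^2 · 22); the sign does not affect v_p). Step 3 — |x − y|_5 = 5^{-2} = 1/25.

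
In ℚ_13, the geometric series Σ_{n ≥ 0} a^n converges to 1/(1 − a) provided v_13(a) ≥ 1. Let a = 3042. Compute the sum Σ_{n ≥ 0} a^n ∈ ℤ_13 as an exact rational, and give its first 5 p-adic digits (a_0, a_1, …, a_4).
Σ a^n = 1/(1 − a) = -1/3041;  first 5 digits = (1, 0, 5, 1, 12)

v_13(a) = 2 ≥ 1, so the series converges in ℤ_13 to 1/(1 − a) = 1/(1 − 3042) = -1/3041. Expand this rational in ℤ_13: compute digits iteratively via d_i = x_i mod 13, x_{i+1} = (x_i − d_i)/13. The first 5 digits are (1, 0, 5, 1, 12).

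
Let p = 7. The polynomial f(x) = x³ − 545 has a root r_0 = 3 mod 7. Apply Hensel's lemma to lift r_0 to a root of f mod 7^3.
r_2 = 269 (mod 343)

Hensel: r_{i+1} = r_i − f(r_i)/f′(r_i) mod 7^{i+2}, where f′(x) = 3x². Iterate:
  r_0 = 3 (mod 7)
  r_1 = 24 (mod 49)
  r_2 = 269 (mod 343)
Final: r = 269 with f(r) ≡ 0 mod 7^3.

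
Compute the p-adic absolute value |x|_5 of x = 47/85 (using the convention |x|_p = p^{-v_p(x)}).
|47/85|_5 = 5

Step 1 — compute v_5(x) by factoring powers of 5 out of the numerator and denominator: v_5(47/85) = -1. Step 2 — apply |x|_p = p^{-v_p(x)} = 5^{1} = 5.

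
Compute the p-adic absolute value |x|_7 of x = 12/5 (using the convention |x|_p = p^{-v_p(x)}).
|12/5|_7 = 1

Step 1 — compute v_7(x) by factoring powers of 7 out of the numerator and denominator: v_7(12/5) = 0. Step 2 — apply |x|_p = p^{-v_p(x)} = 7^{0} = 1.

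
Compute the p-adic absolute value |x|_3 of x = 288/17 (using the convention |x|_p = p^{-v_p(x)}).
|288/17|_3 = 1/9

Step 1 — compute v_3(x) by factoring powers of 3 out of the numerator and denominator: v_3(288/17) = 2. Step 2 — apply |x|_p = p^{-v_p(x)} = 3^{-2} = 1/9.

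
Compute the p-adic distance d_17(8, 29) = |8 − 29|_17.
d_17(8, 29) = 1

Step 1 — x − y = 8 − 29 = -21. Step 2 — v_17(-21) = 0 (factor: -21 = −(17^0 · 21); the sign does not affect v_p). Step 3 — |x − y|_17 = 17^{0} = 1.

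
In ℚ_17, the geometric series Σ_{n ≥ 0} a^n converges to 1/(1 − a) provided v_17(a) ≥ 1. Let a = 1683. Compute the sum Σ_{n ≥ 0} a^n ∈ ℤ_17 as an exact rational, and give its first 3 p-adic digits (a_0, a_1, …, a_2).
Σ a^n = 1/(1 − a) = -1/1682;  first 3 digits = (1, 14, 14)

v_17(a) = 1 ≥ 1, so the series converges in ℤ_17 to 1/(1 − a) = 1/(1 − 1683) = -1/1682. Expand this rational in ℤ_17: compute digits iteratively via d_i = x_i mod 17, x_{i+1} = (x_i − d_i)/17. The first 3 digits are (1, 14, 14).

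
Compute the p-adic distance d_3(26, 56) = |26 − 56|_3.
d_3(26, 56) = 1/3

Step 1 — x − y = 26 − 56 = -30. Step 2 — v_3(-30) = 1 (factor: -30 = −(3^1 · 10); the sign does not affect v_p). Step 3 — |x − y|_3 = 3^{-1} = 1/3.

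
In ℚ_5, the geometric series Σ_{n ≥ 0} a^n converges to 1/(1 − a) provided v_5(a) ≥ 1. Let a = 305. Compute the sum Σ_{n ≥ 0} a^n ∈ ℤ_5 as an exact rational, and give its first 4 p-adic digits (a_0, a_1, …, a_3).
Σ a^n = 1/(1 − a) = -1/304;  first 4 digits = (1, 1, 3, 2)

v_5(a) = 1 ≥ 1, so the series converges in ℤ_5 to 1/(1 − a) = 1/(1 − 305) = -1/304. Expand this rational in ℤ_5: compute digits iteratively via d_i = x_i mod 5, x_{i+1} = (x_i − d_i)/5. The first 4 digits are (1, 1, 3, 2).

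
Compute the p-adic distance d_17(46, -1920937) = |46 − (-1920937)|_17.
d_17(46, -1920937) = 1/83521

Step 1 — x − y = 46 − (-1920937) = 1920983. Step 2 — v_17(1920983) = 4 (factor: 1920983 = (17^4 · 23); the sign does not affect v_p). Step 3 — |x − y|_17 = 17^{-4} = 1/83521.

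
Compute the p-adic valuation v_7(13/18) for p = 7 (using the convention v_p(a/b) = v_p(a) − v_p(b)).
v_7(13/18) = 0

Factor powers of 7 from the numerator and denominator of the reduced fraction: 13 = 7^0 · 13 and 18 = 7^0 · 18. Apply v_p(a/b) = v_p(a) − v_p(b): v_7(13/18) = 0 − 0 = 0.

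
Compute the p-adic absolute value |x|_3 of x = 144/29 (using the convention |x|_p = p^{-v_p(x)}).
|144/29|_3 = 1/9

Step 1 — compute v_3(x) by factoring powers of 3 out of the numerator and denominator: v_3(144/29) = 2. Step 2 — apply |x|_p = p^{-v_p(x)} = 3^{-2} = 1/9.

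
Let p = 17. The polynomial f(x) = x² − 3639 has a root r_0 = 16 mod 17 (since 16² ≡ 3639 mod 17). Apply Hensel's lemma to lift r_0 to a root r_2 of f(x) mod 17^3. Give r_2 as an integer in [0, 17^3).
r_2 = 4249 (mod 4913)

Hensel's recurrence: r_{i+1} = r_i − f(r_i)·(f′(r_i))^{-1} mod 17^{i+2}, with f′(x) = 2x. Iterate:
  r_0 = 16 (mod 17)
  r_1 = 203 (mod 289)
  r_2 = 4249 (mod 4913)
Final: r_2 = 4249, and one checks f(r_2) ≡ 0 mod 17^3.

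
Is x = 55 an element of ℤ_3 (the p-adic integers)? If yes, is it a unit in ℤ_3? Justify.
x ∈ ℤ_3^× (unit); v_3(x) = 0

ℤ_3 = {x ∈ ℚ_3 : v_3(x) ≥ 0} and ℤ_3^× = {x ∈ ℤ_3 : v_3(x) = 0}. Here v_3(55) = v_3(num) − v_3(den) = 0; compare against these criteria.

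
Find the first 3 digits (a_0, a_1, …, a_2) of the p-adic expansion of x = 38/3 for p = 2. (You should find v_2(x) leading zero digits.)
(a_0, …, a_2) = (0, 1, 0)

v_2(38/3) = 1, so a_0 = ... = a_0 = 0. Factor out: x = 2^1 · u with u = 19/3 a unit in ℤ_2. Expand u iteratively via a_{v+i} = u_i mod 2, u_{i+1} = (u_i − a_{v+i})/2:
  u_0 = 19/3;  a_1 = 1;  u_1 = (u_0 − 1)/2 = 8/3
  u_1 = 8/3;  a_2 = 0;  u_2 = (u_1 − 0)/2 = 4/3
Digits: (0, 1, 0).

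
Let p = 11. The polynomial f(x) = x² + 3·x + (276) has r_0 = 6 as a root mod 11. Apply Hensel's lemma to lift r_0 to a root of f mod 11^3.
r_2 = 1194 (mod 1331)

Hensel: r_{i+1} = r_i − f(r_i)·(f′(r_i))^{-1} mod 11^{i+2}, f′(x) = 2x + 3. Iterate:
  r_0 = 6 (mod 11)
  r_1 = 105 (mod 121)
  r_2 = 1194 (mod 1331)
Final: r = 1194 satisfies f(r) ≡ 0 mod 11^3.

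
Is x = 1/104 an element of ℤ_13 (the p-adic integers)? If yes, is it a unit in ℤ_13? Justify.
x ∉ ℤ_13 (v_13(x) = -1 < 0)

ℤ_13 = {x ∈ ℚ_13 : v_13(x) ≥ 0} and ℤ_13^× = {x ∈ ℤ_13 : v_13(x) = 0}. Here v_13(1/104) = v_13(num) − v_13(den) = -1; compare against these criteria.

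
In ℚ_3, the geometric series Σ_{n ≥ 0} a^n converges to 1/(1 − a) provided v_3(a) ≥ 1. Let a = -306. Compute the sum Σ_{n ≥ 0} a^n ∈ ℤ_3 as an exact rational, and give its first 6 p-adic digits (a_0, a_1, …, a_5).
Σ a^n = 1/(1 − a) = 1/307;  first 6 digits = (1, 0, 2, 0, 0, 0)

v_3(a) = 2 ≥ 1, so the series converges in ℤ_3 to 1/(1 − a) = 1/(1 − (-306)) = 1/307. Expand this rational in ℤ_3: compute digits iteratively via d_i = x_i mod 3, x_{i+1} = (x_i − d_i)/3. The first 6 digits are (1, 0, 2, 0, 0, 0).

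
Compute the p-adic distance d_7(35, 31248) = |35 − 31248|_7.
d_7(35, 31248) = 1/2401

Step 1 — x − y = 35 − 31248 = -31213. Step 2 — v_7(-31213) = 4 (factor: -31213 = −(7^4 · 13); the sign does not affect v_p). Step 3 — |x − y|_7 = 7^{-4} = 1/2401.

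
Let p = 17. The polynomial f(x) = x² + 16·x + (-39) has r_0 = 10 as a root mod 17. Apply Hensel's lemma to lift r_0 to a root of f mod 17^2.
r_1 = 44 (mod 289)

Hensel: r_{i+1} = r_i − f(r_i)·(f′(r_i))^{-1} mod 17^{i+2}, f′(x) = 2x + 16. Iterate:
  r_0 = 10 (mod 17)
  r_1 = 44 (mod 289)
Final: r = 44 satisfies f(r) ≡ 0 mod 17^2.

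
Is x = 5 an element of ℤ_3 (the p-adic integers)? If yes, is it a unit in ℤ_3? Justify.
x ∈ ℤ_3^× (unit); v_3(x) = 0

ℤ_3 = {x ∈ ℚ_3 : v_3(x) ≥ 0} and ℤ_3^× = {x ∈ ℤ_3 : v_3(x) = 0}. Here v_3(5) = v_3(num) − v_3(den) = 0; compare against these criteria.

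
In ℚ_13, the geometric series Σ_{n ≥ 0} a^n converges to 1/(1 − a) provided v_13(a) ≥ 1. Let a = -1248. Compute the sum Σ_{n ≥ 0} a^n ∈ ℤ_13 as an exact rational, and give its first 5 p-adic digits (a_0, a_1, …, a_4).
Σ a^n = 1/(1 − a) = 1/1249;  first 5 digits = (1, 8, 4, 11, 1)

v_13(a) = 1 ≥ 1, so the series converges in ℤ_13 to 1/(1 − a) = 1/(1 − (-1248)) = 1/1249. Expand this rational in ℤ_13: compute digits iteratively via d_i = x_i mod 13, x_{i+1} = (x_i − d_i)/13. The first 5 digits are (1, 8, 4, 11, 1).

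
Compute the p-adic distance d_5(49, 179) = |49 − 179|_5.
d_5(49, 179) = 1/5

Step 1 — x − y = 49 − 179 = -130. Step 2 — v_5(-130) = 1 (factor: -130 = −(5^1 · 26); the sign does not affect v_p). Step 3 — |x − y|_5 = 5^{-1} = 1/5.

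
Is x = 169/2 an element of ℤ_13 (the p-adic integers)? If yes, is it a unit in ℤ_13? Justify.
x ∈ ℤ_13 but not a unit; v_13(x) = 2 > 0

ℤ_13 = {x ∈ ℚ_13 : v_13(x) ≥ 0} and ℤ_13^× = {x ∈ ℤ_13 : v_13(x) = 0}. Here v_13(169/2) = v_13(num) − v_13(den) = 2; compare against these criteria.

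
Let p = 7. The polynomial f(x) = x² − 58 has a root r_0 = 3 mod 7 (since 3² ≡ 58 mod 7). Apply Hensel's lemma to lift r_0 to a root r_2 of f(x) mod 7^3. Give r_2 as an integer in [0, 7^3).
r_2 = 297 (mod 343)

Hensel's recurrence: r_{i+1} = r_i − f(r_i)·(f′(r_i))^{-1} mod 7^{i+2}, with f′(x) = 2x. Iterate:
  r_0 = 3 (mod 7)
  r_1 = 3 (mod 49)
  r_2 = 297 (mod 343)
Final: r_2 = 297, and one checks f(r_2) ≡ 0 mod 7^3.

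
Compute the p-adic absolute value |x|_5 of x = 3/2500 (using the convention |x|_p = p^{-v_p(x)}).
|3/2500|_5 = 625

Step 1 — compute v_5(x) by factoring powers of 5 out of the numerator and denominator: v_5(3/2500) = -4. Step 2 — apply |x|_p = p^{-v_p(x)} = 5^{4} = 625.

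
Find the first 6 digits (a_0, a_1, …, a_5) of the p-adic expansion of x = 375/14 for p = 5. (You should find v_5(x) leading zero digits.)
(a_0, …, a_5) = (0, 0, 0, 2, 0, 1)

v_5(375/14) = 3, so a_0 = ... = a_2 = 0. Factor out: x = 5^3 · u with u = 3/14 a unit in ℤ_5. Expand u iteratively via a_{v+i} = u_i mod 5, u_{i+1} = (u_i − a_{v+i})/5:
  u_0 = 3/14;  a_3 = 2;  u_1 = (u_0 − 2)/5 = -5/14
  u_1 = -5/14;  a_4 = 0;  u_2 = (u_1 − 0)/5 = -1/14
  u_2 = -1/14;  a_5 = 1;  u_3 = (u_2 − 1)/5 = -3/14
Digits: (0, 0, 0, 2, 0, 1).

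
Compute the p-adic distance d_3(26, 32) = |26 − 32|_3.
d_3(26, 32) = 1/3

Step 1 — x − y = 26 − 32 = -6. Step 2 — v_3(-6) = 1 (factor: -6 = −(3^1 · 2); the sign does not affect v_p). Step 3 — |x − y|_3 = 3^{-1} = 1/3.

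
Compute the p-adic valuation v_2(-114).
v_2(-114) = 1

v_2(n) is the largest exponent k such that 2^k divides n. Factor out: -114 = -2^1 · 57. (Sign doesn't affect v_p.) So v_2(-114) = 1.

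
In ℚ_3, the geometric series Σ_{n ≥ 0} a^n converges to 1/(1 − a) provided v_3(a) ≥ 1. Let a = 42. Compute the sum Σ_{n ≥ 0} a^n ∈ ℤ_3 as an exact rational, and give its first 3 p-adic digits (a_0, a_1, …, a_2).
Σ a^n = 1/(1 − a) = -1/41;  first 3 digits = (1, 2, 2)

v_3(a) = 1 ≥ 1, so the series converges in ℤ_3 to 1/(1 − a) = 1/(1 − 42) = -1/41. Expand this rational in ℤ_3: compute digits iteratively via d_i = x_i mod 3, x_{i+1} = (x_i − d_i)/3. The first 3 digits are (1, 2, 2).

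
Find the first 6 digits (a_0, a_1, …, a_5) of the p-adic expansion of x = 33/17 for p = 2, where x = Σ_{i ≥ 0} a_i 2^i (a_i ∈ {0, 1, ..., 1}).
(a_0, …, a_5) = (1, 0, 0, 0, 1, 0)

v_2(33/17) = 0 (numerator and denominator both coprime to 2), so x ∈ ℤ_2^×. Compute digits iteratively via a_i = x_i mod 2, x_{i+1} = (x_i − a_i)/2, with x_0 = x:
  x_0 = 33/17;  a_0 = 1;  x_1 = (x_0 − 1)/2 = 8/17
  x_1 = 8/17;  a_1 = 0;  x_2 = (x_1 − 0)/2 = 4/17
  x_2 = 4/17;  a_2 = 0;  x_3 = (x_2 − 0)/2 = 2/17
  x_3 = 2/17;  a_3 = 0;  x_4 = (x_3 − 0)/2 = 1/17
  x_4 = 1/17;  a_4 = 1;  x_5 = (x_4 − 1)/2 = -8/17
  x_5 = -8/17;  a_5 = 0;  x_6 = (x_5 − 0)/2 = -4/17
Digits: (1, 0, 0, 0, 1, 0).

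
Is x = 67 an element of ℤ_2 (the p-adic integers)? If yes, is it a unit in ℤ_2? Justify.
x ∈ ℤ_2^× (unit); v_2(x) = 0

ℤ_2 = {x ∈ ℚ_2 : v_2(x) ≥ 0} and ℤ_2^× = {x ∈ ℤ_2 : v_2(x) = 0}. Here v_2(67) = v_2(num) − v_2(den) = 0; compare against these criteria.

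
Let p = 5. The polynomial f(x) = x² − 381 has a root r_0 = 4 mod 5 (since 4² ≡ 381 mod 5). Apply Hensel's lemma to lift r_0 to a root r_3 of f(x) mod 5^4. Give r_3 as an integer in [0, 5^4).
r_3 = 234 (mod 625)

Hensel's recurrence: r_{i+1} = r_i − f(r_i)·(f′(r_i))^{-1} mod 5^{i+2}, with f′(x) = 2x. Iterate:
  r_0 = 4 (mod 5)
  r_1 = 9 (mod 25)
  r_2 = 109 (mod 125)
  r_3 = 234 (mod 625)
Final: r_3 = 234, and one checks f(r_3) ≡ 0 mod 5^4.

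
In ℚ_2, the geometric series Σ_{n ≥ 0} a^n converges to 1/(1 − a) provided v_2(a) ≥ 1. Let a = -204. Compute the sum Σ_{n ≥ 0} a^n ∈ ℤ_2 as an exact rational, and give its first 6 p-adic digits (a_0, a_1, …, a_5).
Σ a^n = 1/(1 − a) = 1/205;  first 6 digits = (1, 0, 1, 0, 0, 0)

v_2(a) = 2 ≥ 1, so the series converges in ℤ_2 to 1/(1 − a) = 1/(1 − (-204)) = 1/205. Expand this rational in ℤ_2: compute digits iteratively via d_i = x_i mod 2, x_{i+1} = (x_i − d_i)/2. The first 6 digits are (1, 0, 1, 0, 0, 0).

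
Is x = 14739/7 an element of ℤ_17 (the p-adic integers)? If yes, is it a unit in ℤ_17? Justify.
x ∈ ℤ_17 but not a unit; v_17(x) = 3 > 0

ℤ_17 = {x ∈ ℚ_17 : v_17(x) ≥ 0} and ℤ_17^× = {x ∈ ℤ_17 : v_17(x) = 0}. Here v_17(14739/7) = v_17(num) − v_17(den) = 3; compare against these criteria.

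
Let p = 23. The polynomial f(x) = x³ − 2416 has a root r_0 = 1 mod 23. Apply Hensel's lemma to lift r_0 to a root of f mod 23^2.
r_1 = 277 (mod 529)

Hensel: r_{i+1} = r_i − f(r_i)/f′(r_i) mod 23^{i+2}, where f′(x) = 3x². Iterate:
  r_0 = 1 (mod 23)
  r_1 = 277 (mod 529)
Final: r = 277 with f(r) ≡ 0 mod 23^2.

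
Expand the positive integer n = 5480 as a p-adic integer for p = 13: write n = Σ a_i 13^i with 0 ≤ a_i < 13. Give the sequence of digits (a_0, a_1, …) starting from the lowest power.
(a_0, a_1, …) = (7, 5, 6, 2)

Repeated division by 13 gives the digits low-to-high: 5480 = 7 + 5·13^1 + 6·13^2 + 2·13^3. Digit sequence: (7, 5, 6, 2).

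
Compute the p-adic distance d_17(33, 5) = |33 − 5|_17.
d_17(33, 5) = 1

Step 1 — x − y = 33 − 5 = 28. Step 2 — v_17(28) = 0 (factor: 28 = (17^0 · 28); the sign does not affect v_p). Step 3 — |x − y|_17 = 17^{0} = 1.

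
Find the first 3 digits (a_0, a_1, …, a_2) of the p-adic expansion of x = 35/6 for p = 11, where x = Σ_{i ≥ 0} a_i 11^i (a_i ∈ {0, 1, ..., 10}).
(a_0, …, a_2) = (4, 2, 9)

v_11(35/6) = 0 (numerator and denominator both coprime to 11), so x ∈ ℤ_11^×. Compute digits iteratively via a_i = x_i mod 11, x_{i+1} = (x_i − a_i)/11, with x_0 = x:
  x_0 = 35/6;  a_0 = 4;  x_1 = (x_0 − 4)/11 = 1/6
  x_1 = 1/6;  a_1 = 2;  x_2 = (x_1 − 2)/11 = -1/6
  x_2 = -1/6;  a_2 = 9;  x_3 = (x_2 − 9)/11 = -5/6
Digits: (4, 2, 9).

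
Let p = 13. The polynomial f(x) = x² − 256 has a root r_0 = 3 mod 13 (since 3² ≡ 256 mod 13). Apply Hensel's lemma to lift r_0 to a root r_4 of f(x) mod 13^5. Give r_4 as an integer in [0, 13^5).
r_4 = 16 (mod 371293)

Hensel's recurrence: r_{i+1} = r_i − f(r_i)·(f′(r_i))^{-1} mod 13^{i+2}, with f′(x) = 2x. Iterate:
  r_0 = 3 (mod 13)
  r_1 = 16 (mod 169)
  r_2 = 16 (mod 2197)
  r_3 = 16 (mod 28561)
  r_4 = 16 (mod 371293)
Final: r_4 = 16, and one checks f(r_4) ≡ 0 mod 13^5.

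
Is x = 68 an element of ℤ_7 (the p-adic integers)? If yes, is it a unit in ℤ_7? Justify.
x ∈ ℤ_7^× (unit); v_7(x) = 0

ℤ_7 = {x ∈ ℚ_7 : v_7(x) ≥ 0} and ℤ_7^× = {x ∈ ℤ_7 : v_7(x) = 0}. Here v_7(68) = v_7(num) − v_7(den) = 0; compare against these criteria.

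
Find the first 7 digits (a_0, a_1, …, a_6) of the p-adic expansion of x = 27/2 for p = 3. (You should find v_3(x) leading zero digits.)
(a_0, …, a_6) = (0, 0, 0, 2, 1, 1, 1)

v_3(27/2) = 3, so a_0 = ... = a_2 = 0. Factor out: x = 3^3 · u with u = 1/2 a unit in ℤ_3. Expand u iteratively via a_{v+i} = u_i mod 3, u_{i+1} = (u_i − a_{v+i})/3:
  u_0 = 1/2;  a_3 = 2;  u_1 = (u_0 − 2)/3 = -1/2
  u_1 = -1/2;  a_4 = 1;  u_2 = (u_1 − 1)/3 = -1/2
  u_2 = -1/2;  a_5 = 1;  u_3 = (u_2 − 1)/3 = -1/2
  u_3 = -1/2;  a_6 = 1;  u_4 = (u_3 − 1)/3 = -1/2
Digits: (0, 0, 0, 2, 1, 1, 1).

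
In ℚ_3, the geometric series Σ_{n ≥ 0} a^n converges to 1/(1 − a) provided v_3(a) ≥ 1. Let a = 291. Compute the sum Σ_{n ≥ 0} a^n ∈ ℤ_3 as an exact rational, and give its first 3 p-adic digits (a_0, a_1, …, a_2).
Σ a^n = 1/(1 − a) = -1/290;  first 3 digits = (1, 1, 0)

v_3(a) = 1 ≥ 1, so the series converges in ℤ_3 to 1/(1 − a) = 1/(1 − 291) = -1/290. Expand this rational in ℤ_3: compute digits iteratively via d_i = x_i mod 3, x_{i+1} = (x_i − d_i)/3. The first 3 digits are (1, 1, 0).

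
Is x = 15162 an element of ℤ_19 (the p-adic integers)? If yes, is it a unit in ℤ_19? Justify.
x ∈ ℤ_19 but not a unit; v_19(x) = 2 > 0

ℤ_19 = {x ∈ ℚ_19 : v_19(x) ≥ 0} and ℤ_19^× = {x ∈ ℤ_19 : v_19(x) = 0}. Here v_19(15162) = v_19(num) − v_19(den) = 2; compare against these criteria.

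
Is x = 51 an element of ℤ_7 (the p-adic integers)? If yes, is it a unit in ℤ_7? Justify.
x ∈ ℤ_7^× (unit); v_7(x) = 0

ℤ_7 = {x ∈ ℚ_7 : v_7(x) ≥ 0} and ℤ_7^× = {x ∈ ℤ_7 : v_7(x) = 0}. Here v_7(51) = v_7(num) − v_7(den) = 0; compare against these criteria.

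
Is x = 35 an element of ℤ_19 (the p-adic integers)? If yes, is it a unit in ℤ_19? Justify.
x ∈ ℤ_19^× (unit); v_19(x) = 0

ℤ_19 = {x ∈ ℚ_19 : v_19(x) ≥ 0} and ℤ_19^× = {x ∈ ℤ_19 : v_19(x) = 0}. Here v_19(35) = v_19(num) − v_19(den) = 0; compare against these criteria.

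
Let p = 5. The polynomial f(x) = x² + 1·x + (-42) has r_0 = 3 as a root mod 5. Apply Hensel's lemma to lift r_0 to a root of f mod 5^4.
r_3 = 618 (mod 625)

Hensel: r_{i+1} = r_i − f(r_i)·(f′(r_i))^{-1} mod 5^{i+2}, f′(x) = 2x + 1. Iterate:
  r_0 = 3 (mod 5)
  r_1 = 18 (mod 25)
  r_2 = 118 (mod 125)
  r_3 = 618 (mod 625)
Final: r = 618 satisfies f(r) ≡ 0 mod 5^4.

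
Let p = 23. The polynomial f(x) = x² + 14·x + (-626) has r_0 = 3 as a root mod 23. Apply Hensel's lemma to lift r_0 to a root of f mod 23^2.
r_1 = 164 (mod 529)

Hensel: r_{i+1} = r_i − f(r_i)·(f′(r_i))^{-1} mod 23^{i+2}, f′(x) = 2x + 14. Iterate:
  r_0 = 3 (mod 23)
  r_1 = 164 (mod 529)
Final: r = 164 satisfies f(r) ≡ 0 mod 23^2.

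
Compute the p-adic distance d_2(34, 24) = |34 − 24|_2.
d_2(34, 24) = 1/2

Step 1 — x − y = 34 − 24 = 10. Step 2 — v_2(10) = 1 (factor: 10 = (2^1 · 5); the sign does not affect v_p). Step 3 — |x − y|_2 = 2^{-1} = 1/2.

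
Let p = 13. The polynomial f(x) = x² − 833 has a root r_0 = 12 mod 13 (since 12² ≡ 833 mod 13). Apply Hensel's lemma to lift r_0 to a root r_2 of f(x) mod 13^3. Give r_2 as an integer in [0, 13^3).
r_2 = 428 (mod 2197)

Hensel's recurrence: r_{i+1} = r_i − f(r_i)·(f′(r_i))^{-1} mod 13^{i+2}, with f′(x) = 2x. Iterate:
  r_0 = 12 (mod 13)
  r_1 = 90 (mod 169)
  r_2 = 428 (mod 2197)
Final: r_2 = 428, and one checks f(r_2) ≡ 0 mod 13^3.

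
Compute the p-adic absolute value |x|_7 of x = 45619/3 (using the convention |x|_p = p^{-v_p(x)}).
|45619/3|_7 = 1/2401

Step 1 — compute v_7(x) by factoring powers of 7 out of the numerator and denominator: v_7(45619/3) = 4. Step 2 — apply |x|_p = p^{-v_p(x)} = 7^{-4} = 1/2401.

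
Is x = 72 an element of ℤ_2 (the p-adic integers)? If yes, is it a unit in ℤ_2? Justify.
x ∈ ℤ_2 but not a unit; v_2(x) = 3 > 0

ℤ_2 = {x ∈ ℚ_2 : v_2(x) ≥ 0} and ℤ_2^× = {x ∈ ℤ_2 : v_2(x) = 0}. Here v_2(72) = v_2(num) − v_2(den) = 3; compare against these criteria.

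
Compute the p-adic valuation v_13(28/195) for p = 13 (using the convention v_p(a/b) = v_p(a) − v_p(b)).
v_13(28/195) = -1

Factor powers of 13 from the numerator and denominator of the reduced fraction: 28 = 13^0 · 28 and 195 = 13^1 · 15. Apply v_p(a/b) = v_p(a) − v_p(b): v_13(28/195) = 0 − 1 = -1.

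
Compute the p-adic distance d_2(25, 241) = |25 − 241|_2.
d_2(25, 241) = 1/8

Step 1 — x − y = 25 − 241 = -216. Step 2 — v_2(-216) = 3 (factor: -216 = −(2^3 · 27); the sign does not affect v_p). Step 3 — |x − y|_2 = 2^{-3} = 1/8.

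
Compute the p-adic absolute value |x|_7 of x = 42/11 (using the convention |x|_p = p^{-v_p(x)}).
|42/11|_7 = 1/7

Step 1 — compute v_7(x) by factoring powers of 7 out of the numerator and denominator: v_7(42/11) = 1. Step 2 — apply |x|_p = p^{-v_p(x)} = 7^{-1} = 1/7.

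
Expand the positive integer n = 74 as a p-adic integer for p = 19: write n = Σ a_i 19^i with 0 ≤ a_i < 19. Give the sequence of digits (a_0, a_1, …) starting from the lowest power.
(a_0, a_1, …) = (17, 3)

Repeated division by 19 gives the digits low-to-high: 74 = 17 + 3·19^1. Digit sequence: (17, 3).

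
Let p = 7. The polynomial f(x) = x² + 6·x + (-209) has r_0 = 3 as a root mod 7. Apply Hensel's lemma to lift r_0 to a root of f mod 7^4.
r_3 = 843 (mod 2401)

Hensel: r_{i+1} = r_i − f(r_i)·(f′(r_i))^{-1} mod 7^{i+2}, f′(x) = 2x + 6. Iterate:
  r_0 = 3 (mod 7)
  r_1 = 10 (mod 49)
  r_2 = 157 (mod 343)
  r_3 = 843 (mod 2401)
Final: r = 843 satisfies f(r) ≡ 0 mod 7^4.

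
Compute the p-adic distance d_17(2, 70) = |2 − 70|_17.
d_17(2, 70) = 1/17

Step 1 — x − y = 2 − 70 = -68. Step 2 — v_17(-68) = 1 (factor: -68 = −(17^1 · 4); the sign does not affect v_p). Step 3 — |x − y|_17 = 17^{-1} = 1/17.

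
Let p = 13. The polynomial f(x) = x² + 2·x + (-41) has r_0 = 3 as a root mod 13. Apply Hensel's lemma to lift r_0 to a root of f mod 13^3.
r_2 = 640 (mod 2197)

Hensel: r_{i+1} = r_i − f(r_i)·(f′(r_i))^{-1} mod 13^{i+2}, f′(x) = 2x + 2. Iterate:
  r_0 = 3 (mod 13)
  r_1 = 133 (mod 169)
  r_2 = 640 (mod 2197)
Final: r = 640 satisfies f(r) ≡ 0 mod 13^3.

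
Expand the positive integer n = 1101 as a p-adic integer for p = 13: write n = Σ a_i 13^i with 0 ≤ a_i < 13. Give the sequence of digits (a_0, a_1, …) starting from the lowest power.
(a_0, a_1, …) = (9, 6, 6)

Repeated division by 13 gives the digits low-to-high: 1101 = 9 + 6·13^1 + 6·13^2. Digit sequence: (9, 6, 6).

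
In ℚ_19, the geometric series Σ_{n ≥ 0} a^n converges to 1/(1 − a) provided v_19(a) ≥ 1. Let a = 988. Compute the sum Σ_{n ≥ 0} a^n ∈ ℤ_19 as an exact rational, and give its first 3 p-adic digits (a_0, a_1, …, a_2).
Σ a^n = 1/(1 − a) = -1/987;  first 3 digits = (1, 14, 8)

v_19(a) = 1 ≥ 1, so the series converges in ℤ_19 to 1/(1 − a) = 1/(1 − 988) = -1/987. Expand this rational in ℤ_19: compute digits iteratively via d_i = x_i mod 19, x_{i+1} = (x_i − d_i)/19. The first 3 digits are (1, 14, 8).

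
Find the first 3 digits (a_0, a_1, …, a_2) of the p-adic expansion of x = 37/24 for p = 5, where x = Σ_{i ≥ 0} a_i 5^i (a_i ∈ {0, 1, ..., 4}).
(a_0, …, a_2) = (3, 2, 1)

v_5(37/24) = 0 (numerator and denominator both coprime to 5), so x ∈ ℤ_5^×. Compute digits iteratively via a_i = x_i mod 5, x_{i+1} = (x_i − a_i)/5, with x_0 = x:
  x_0 = 37/24;  a_0 = 3;  x_1 = (x_0 − 3)/5 = -7/24
  x_1 = -7/24;  a_1 = 2;  x_2 = (x_1 − 2)/5 = -11/24
  x_2 = -11/24;  a_2 = 1;  x_3 = (x_2 − 1)/5 = -7/24
Digits: (3, 2, 1).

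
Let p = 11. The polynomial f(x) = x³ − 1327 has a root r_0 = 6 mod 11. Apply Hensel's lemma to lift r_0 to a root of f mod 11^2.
r_1 = 116 (mod 121)

Hensel: r_{i+1} = r_i − f(r_i)/f′(r_i) mod 11^{i+2}, where f′(x) = 3x². Iterate:
  r_0 = 6 (mod 11)
  r_1 = 116 (mod 121)
Final: r = 116 with f(r) ≡ 0 mod 11^2.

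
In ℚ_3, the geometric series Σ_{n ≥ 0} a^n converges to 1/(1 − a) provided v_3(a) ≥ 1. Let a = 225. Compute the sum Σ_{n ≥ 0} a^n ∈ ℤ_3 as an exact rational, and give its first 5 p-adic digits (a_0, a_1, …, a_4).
Σ a^n = 1/(1 − a) = -1/224;  first 5 digits = (1, 0, 1, 2, 0)

v_3(a) = 2 ≥ 1, so the series converges in ℤ_3 to 1/(1 − a) = 1/(1 − 225) = -1/224. Expand this rational in ℤ_3: compute digits iteratively via d_i = x_i mod 3, x_{i+1} = (x_i − d_i)/3. The first 5 digits are (1, 0, 1, 2, 0).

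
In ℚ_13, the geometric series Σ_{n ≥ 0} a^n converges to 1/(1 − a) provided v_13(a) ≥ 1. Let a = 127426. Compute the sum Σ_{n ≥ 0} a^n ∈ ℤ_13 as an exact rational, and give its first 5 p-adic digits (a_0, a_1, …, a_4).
Σ a^n = 1/(1 − a) = -1/127425;  first 5 digits = (1, 0, 0, 6, 4)

v_13(a) = 3 ≥ 1, so the series converges in ℤ_13 to 1/(1 − a) = 1/(1 − 127426) = -1/127425. Expand this rational in ℤ_13: compute digits iteratively via d_i = x_i mod 13, x_{i+1} = (x_i − d_i)/13. The first 5 digits are (1, 0, 0, 6, 4).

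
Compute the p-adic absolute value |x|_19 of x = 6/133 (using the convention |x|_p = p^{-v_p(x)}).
|6/133|_19 = 19

Step 1 — compute v_19(x) by factoring powers of 19 out of the numerator and denominator: v_19(6/133) = -1. Step 2 — apply |x|_p = p^{-v_p(x)} = 19^{1} = 19.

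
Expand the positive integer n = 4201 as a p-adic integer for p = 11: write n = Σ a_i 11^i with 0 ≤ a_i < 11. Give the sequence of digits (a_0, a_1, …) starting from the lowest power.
(a_0, a_1, …) = (10, 7, 1, 3)

Repeated division by 11 gives the digits low-to-high: 4201 = 10 + 7·11^1 + 1·11^2 + 3·11^3. Digit sequence: (10, 7, 1, 3).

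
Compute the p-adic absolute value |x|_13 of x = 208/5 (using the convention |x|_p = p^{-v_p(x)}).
|208/5|_13 = 1/13

Step 1 — compute v_13(x) by factoring powers of 13 out of the numerator and denominator: v_13(208/5) = 1. Step 2 — apply |x|_p = p^{-v_p(x)} = 13^{-1} = 1/13.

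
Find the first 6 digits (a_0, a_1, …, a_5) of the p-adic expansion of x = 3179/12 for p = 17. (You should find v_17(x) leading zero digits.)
(a_0, …, a_5) = (0, 0, 8, 1, 7, 1)

v_17(3179/12) = 2, so a_0 = ... = a_1 = 0. Factor out: x = 17^2 · u with u = 11/12 a unit in ℤ_17. Expand u iteratively via a_{v+i} = u_i mod 17, u_{i+1} = (u_i − a_{v+i})/17:
  u_0 = 11/12;  a_2 = 8;  u_1 = (u_0 − 8)/17 = -5/12
  u_1 = -5/12;  a_3 = 1;  u_2 = (u_1 − 1)/17 = -1/12
  u_2 = -1/12;  a_4 = 7;  u_3 = (u_2 − 7)/17 = -5/12
  u_3 = -5/12;  a_5 = 1;  u_4 = (u_3 − 1)/17 = -1/12
Digits: (0, 0, 8, 1, 7, 1).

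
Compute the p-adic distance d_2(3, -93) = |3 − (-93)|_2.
d_2(3, -93) = 1/32

Step 1 — x − y = 3 − (-93) = 96. Step 2 — v_2(96) = 5 (factor: 96 = (2^5 · 3); the sign does not affect v_p). Step 3 — |x − y|_2 = 2^{-5} = 1/32.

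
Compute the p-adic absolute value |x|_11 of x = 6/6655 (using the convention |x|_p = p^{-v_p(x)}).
|6/6655|_11 = 1331

Step 1 — compute v_11(x) by factoring powers of 11 out of the numerator and denominator: v_11(6/6655) = -3. Step 2 — apply |x|_p = p^{-v_p(x)} = 11^{3} = 1331.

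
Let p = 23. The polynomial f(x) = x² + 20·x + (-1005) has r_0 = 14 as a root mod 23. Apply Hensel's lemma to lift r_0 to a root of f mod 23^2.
r_1 = 14 (mod 529)

Hensel: r_{i+1} = r_i − f(r_i)·(f′(r_i))^{-1} mod 23^{i+2}, f′(x) = 2x + 20. Iterate:
  r_0 = 14 (mod 23)
  r_1 = 14 (mod 529)
Final: r = 14 satisfies f(r) ≡ 0 mod 23^2.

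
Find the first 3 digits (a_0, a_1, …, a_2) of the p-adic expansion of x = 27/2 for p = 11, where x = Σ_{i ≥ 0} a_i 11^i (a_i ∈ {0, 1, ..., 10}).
(a_0, …, a_2) = (8, 6, 5)

v_11(27/2) = 0 (numerator and denominator both coprime to 11), so x ∈ ℤ_11^×. Compute digits iteratively via a_i = x_i mod 11, x_{i+1} = (x_i − a_i)/11, with x_0 = x:
  x_0 = 27/2;  a_0 = 8;  x_1 = (x_0 − 8)/11 = 1/2
  x_1 = 1/2;  a_1 = 6;  x_2 = (x_1 − 6)/11 = -1/2
  x_2 = -1/2;  a_2 = 5;  x_3 = (x_2 − 5)/11 = -1/2
Digits: (8, 6, 5).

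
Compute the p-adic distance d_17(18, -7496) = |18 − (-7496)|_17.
d_17(18, -7496) = 1/289

Step 1 — x − y = 18 − (-7496) = 7514. Step 2 — v_17(7514) = 2 (factor: 7514 = (17^2 · 26); the sign does not affect v_p). Step 3 — |x − y|_17 = 17^{-2} = 1/289.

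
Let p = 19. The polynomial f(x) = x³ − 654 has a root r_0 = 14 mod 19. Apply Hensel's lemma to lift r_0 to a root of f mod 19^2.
r_1 = 299 (mod 361)

Hensel: r_{i+1} = r_i − f(r_i)/f′(r_i) mod 19^{i+2}, where f′(x) = 3x². Iterate:
  r_0 = 14 (mod 19)
  r_1 = 299 (mod 361)
Final: r = 299 with f(r) ≡ 0 mod 19^2.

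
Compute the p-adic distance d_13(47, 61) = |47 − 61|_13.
d_13(47, 61) = 1

Step 1 — x − y = 47 − 61 = -14. Step 2 — v_13(-14) = 0 (factor: -14 = −(13^0 · 14); the sign does not affect v_p). Step 3 — |x − y|_13 = 13^{0} = 1.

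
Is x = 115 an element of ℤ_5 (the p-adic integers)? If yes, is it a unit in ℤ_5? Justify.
x ∈ ℤ_5 but not a unit; v_5(x) = 1 > 0

ℤ_5 = {x ∈ ℚ_5 : v_5(x) ≥ 0} and ℤ_5^× = {x ∈ ℤ_5 : v_5(x) = 0}. Here v_5(115) = v_5(num) − v_5(den) = 1; compare against these criteria.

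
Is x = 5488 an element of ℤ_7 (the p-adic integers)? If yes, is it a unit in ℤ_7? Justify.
x ∈ ℤ_7 but not a unit; v_7(x) = 3 > 0

ℤ_7 = {x ∈ ℚ_7 : v_7(x) ≥ 0} and ℤ_7^× = {x ∈ ℤ_7 : v_7(x) = 0}. Here v_7(5488) = v_7(num) − v_7(den) = 3; compare against these criteria.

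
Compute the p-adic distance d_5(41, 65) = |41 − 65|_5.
d_5(41, 65) = 1

Step 1 — x − y = 41 − 65 = -24. Step 2 — v_5(-24) = 0 (factor: -24 = −(5^0 · 24); the sign does not affect v_p). Step 3 — |x − y|_5 = 5^{0} = 1.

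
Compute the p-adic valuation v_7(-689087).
v_7(-689087) = 5

v_7(n) is the largest exponent k such that 7^k divides n. Factor out: -689087 = -7^5 · 41. (Sign doesn't affect v_p.) So v_7(-689087) = 5.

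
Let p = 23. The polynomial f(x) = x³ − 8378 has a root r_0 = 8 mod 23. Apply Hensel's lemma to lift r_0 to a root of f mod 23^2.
r_1 = 330 (mod 529)

Hensel: r_{i+1} = r_i − f(r_i)/f′(r_i) mod 23^{i+2}, where f′(x) = 3x². Iterate:
  r_0 = 8 (mod 23)
  r_1 = 330 (mod 529)
Final: r = 330 with f(r) ≡ 0 mod 23^2.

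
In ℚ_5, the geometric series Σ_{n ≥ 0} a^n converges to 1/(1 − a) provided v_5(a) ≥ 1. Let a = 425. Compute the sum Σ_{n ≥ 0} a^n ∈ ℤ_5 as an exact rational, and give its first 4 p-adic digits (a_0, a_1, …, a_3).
Σ a^n = 1/(1 − a) = -1/424;  first 4 digits = (1, 0, 2, 3)

v_5(a) = 2 ≥ 1, so the series converges in ℤ_5 to 1/(1 − a) = 1/(1 − 425) = -1/424. Expand this rational in ℤ_5: compute digits iteratively via d_i = x_i mod 5, x_{i+1} = (x_i − d_i)/5. The first 4 digits are (1, 0, 2, 3).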